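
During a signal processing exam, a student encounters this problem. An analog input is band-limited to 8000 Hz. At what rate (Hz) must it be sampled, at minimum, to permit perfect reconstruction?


The Nyquist rate is twice the maximum frequency component.
fs_min = 2 * fmax
      = 2 * 8000
      = 16000 Hz

16000


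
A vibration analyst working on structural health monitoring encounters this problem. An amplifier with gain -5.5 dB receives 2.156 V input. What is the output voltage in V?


Output voltage from dB gain:
V_out = V_in * 10^(gain_dB / 20)
      = 2.156 * 10^(-5.5 / 20)
      = 2.156 * 0.530884
      = 1.1446 V

1.1446 V


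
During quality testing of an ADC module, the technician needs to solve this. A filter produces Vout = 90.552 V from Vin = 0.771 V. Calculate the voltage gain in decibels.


Voltage gain in dB:
G = 20 * log10(Vout / Vin)
  = 20 * log10(90.552 / 0.771)
  = 20 * log10(117.447471)
  = 20 * 2.069844
  = 41.4 dB

41.4 dB


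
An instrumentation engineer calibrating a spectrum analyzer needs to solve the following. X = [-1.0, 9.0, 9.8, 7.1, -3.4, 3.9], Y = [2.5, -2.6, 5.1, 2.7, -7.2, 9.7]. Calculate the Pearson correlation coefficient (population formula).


Pearson correlation coefficient (population):
r = cov(X,Y) / (std(X) * std(Y))
Mean X = 4.2333, Mean Y = 1.7
Cov(X,Y) = 10.396667
Std(X) = 4.961407, Std(Y) = 5.399074
r = 0.3881

0.3881


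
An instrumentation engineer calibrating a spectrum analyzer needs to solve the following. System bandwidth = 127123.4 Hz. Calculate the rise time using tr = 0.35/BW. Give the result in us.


Rise time from bandwidth relationship:
tr = 0.35 / BW
   = 0.35 / 127123.4
   = 2.753230326e-06 s
   = 2.7532 us

2.7532 us


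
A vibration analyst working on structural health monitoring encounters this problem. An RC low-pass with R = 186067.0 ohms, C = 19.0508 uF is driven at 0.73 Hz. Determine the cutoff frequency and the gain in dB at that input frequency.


Step 1 — cutoff frequency:
fc = 1 / (2*pi*R*C)
C = 19.0508 uF = 1.90508e-05 F
fc = 1 / (2*pi*186067.0*1.90508e-05)
   = 0.0448991 Hz

Step 2 — magnitude at f = 0.73 Hz:
|H(f)| = 1 / sqrt(1 + (f/fc)^2)
f/fc = 0.73 / 0.0448991 = 16.258678
|H| = 1 / sqrt(1 + 264.34461) = 0.0613896
|H|_dB = 20*log10(0.0613896) = -24.24 dB

fc = 0.0448991 Hz; |H(0.73 Hz)| = -24.24 dB


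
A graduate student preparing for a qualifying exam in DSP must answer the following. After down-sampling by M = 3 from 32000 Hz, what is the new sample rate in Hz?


Decimation reduces the sample rate:
fs_out = fs_in / M
       = 32000 / 3
       = 10666.6667 Hz

10666.6667 Hz


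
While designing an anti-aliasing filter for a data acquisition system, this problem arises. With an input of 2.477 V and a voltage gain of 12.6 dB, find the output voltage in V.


Output voltage from dB gain:
V_out = V_in * 10^(gain_dB / 20)
      = 2.477 * 10^(12.6 / 20)
      = 2.477 * 4.265795
      = 10.5664 V

10.5664 V


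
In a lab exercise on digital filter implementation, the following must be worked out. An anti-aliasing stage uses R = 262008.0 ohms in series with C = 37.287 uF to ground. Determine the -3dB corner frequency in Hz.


Cutoff frequency of a first-order RC filter:
fc = 1 / (2 * pi * R * C)
C = 37.287 uF = 3.7287e-05 F
fc = 1 / (2 * pi * 262008.0 * 3.7287e-05)
   = 1 / 61.383530452831
   = 0.016291 Hz

0.016291 Hz


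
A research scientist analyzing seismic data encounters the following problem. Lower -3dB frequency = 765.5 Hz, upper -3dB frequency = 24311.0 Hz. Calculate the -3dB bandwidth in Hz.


Bandwidth is the difference of -3dB frequencies:
BW = f_high - f_low
   = 24311.0 - 765.5
   = 23545.5 Hz

23545.5 Hz


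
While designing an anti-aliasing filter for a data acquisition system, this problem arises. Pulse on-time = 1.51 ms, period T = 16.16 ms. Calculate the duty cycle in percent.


Duty cycle as a percentage:
DC = (t_on / T) * 100
   = (1.51 / 16.16) * 100
   = 0.093441 * 100
   = 9.34 %

9.34 %


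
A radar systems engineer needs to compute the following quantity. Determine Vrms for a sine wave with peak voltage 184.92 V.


RMS voltage for a sinusoidal waveform:
V_rms = V_peak / sqrt(2)
      = 184.92 / 1.414214
      = 130.758 V

130.758 V


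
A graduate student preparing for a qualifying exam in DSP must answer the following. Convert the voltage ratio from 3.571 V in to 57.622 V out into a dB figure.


Voltage gain in dB:
G = 20 * log10(Vout / Vin)
  = 20 * log10(57.622 / 3.571)
  = 20 * log10(16.136096)
  = 20 * 1.207798
  = 24.16 dB

24.16 dB


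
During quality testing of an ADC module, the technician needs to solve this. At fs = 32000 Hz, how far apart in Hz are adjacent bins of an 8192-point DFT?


DFT frequency resolution:
df = fs / N
   = 32000 / 8192
   = 3.9062 Hz

3.9062 Hz


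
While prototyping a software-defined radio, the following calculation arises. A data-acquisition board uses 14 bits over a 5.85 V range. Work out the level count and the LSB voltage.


Step 1 — number of quantization levels:
L = 2^N = 2^14 = 16384

Step 2 — LSB step size:
delta = Vfs / L
      = 5.85 / 16384
      = 0.00035706 V

Levels = 16384; step size = 0.00035706 V


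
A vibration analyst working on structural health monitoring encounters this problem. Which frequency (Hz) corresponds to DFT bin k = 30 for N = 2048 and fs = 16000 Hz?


Frequency of DFT bin k:
f_k = k * fs / N
    = 30 * 16000 / 2048
    = 480000 / 2048
    = 234.375 Hz

234.375 Hz


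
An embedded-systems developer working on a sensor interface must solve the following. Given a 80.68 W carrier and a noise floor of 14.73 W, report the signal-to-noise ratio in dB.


SNR in decibels:
SNR = 10 * log10(Ps / Pn)
    = 10 * log10(80.68 / 14.73)
    = 10 * log10(5.4773)
    = 10 * 0.7386
    = 7.39 dB

7.39 dB


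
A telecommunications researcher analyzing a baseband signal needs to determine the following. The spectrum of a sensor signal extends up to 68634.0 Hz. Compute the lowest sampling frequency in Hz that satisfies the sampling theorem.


The Nyquist rate is twice the maximum frequency component.
fs_min = 2 * fmax
      = 2 * 68634.0
      = 137268.0 Hz

137268.0


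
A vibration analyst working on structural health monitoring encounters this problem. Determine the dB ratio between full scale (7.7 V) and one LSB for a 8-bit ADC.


Dynamic range from full-scale to LSB:
V_min = V_max / 2^bits = 7.7 / 2^8
DR = 20 * log10(V_max / V_min)
   = 20 * log10(2^8)
   = 20 * 8 * log10(2)
   = 48.16 dB

48.16 dB


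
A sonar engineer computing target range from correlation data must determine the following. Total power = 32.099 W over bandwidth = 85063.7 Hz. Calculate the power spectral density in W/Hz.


Power spectral density:
PSD = P / BW
    = 32.099 / 85063.7
    = 0.00037735 W/Hz

0.00037735 W/Hz


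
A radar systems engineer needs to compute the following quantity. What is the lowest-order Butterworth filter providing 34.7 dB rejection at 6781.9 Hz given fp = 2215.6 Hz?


Butterworth filter order formula:
n = log10(10^(A/10) - 1) / (2 * log10(f_stop/f_pass))
10^(34.7/10) - 1 = 2950.2092
f_stop/f_pass = 6781.9 / 2215.6 = 3.061
n = 3.5708 -> ceil = 4

4


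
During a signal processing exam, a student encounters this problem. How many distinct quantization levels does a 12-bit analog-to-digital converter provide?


Number of quantization levels = 2^N
= 2^12
= 4096

4096


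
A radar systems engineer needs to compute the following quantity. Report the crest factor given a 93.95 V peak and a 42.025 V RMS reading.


Crest factor is the ratio of peak to RMS:
CF = V_peak / V_rms
   = 93.95 / 42.025
   = 2.2356

2.2356


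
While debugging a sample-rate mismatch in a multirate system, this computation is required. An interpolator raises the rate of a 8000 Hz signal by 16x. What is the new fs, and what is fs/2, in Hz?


Step 1 — output sample rate after interpolation by L:
fs_out = L * fs_in = 16 * 8000 = 128000 Hz

Step 2 — Nyquist frequency of the output stream:
f_Nyq = fs_out / 2 = 128000 / 2 = 64000.0 Hz

fs_out = 128000 Hz; f_Nyquist = 64000.0 Hz


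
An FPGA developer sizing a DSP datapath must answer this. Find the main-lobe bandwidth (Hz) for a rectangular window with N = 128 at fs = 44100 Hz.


Main lobe width for a rectangular window:
Width = 2 * fs / N
      = 2 * 44100 / 128
      = 88200 / 128
      = 689.062 Hz

689.062 Hz


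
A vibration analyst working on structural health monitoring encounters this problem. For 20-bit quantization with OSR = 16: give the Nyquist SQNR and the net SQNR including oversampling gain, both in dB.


Step 1 — baseline SQNR at Nyquist:
SQNR_base = 6.02*N + 1.76
          = 6.02*20 + 1.76
          = 122.16 dB

Step 2 — oversampling processing gain:
G = 10*log10(OSR) = 10*log10(16) = 12.04 dB

Step 3 — total:
SQNR_total = 122.16 + 12.04 = 134.2 dB

Base SQNR = 122.16 dB; oversampled SQNR = 134.2 dB


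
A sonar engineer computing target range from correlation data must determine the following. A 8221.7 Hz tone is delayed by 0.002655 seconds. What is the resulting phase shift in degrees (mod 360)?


Phase shift from frequency and time delay:
phi = 360 * f * t_delay
    = 360 * 8221.7 * 0.002655
    = 7858.3 degrees
    mod 360 = 298.3 degrees

298.3 degrees


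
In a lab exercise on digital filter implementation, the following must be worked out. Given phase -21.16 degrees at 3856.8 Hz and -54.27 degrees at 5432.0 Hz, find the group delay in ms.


Group delay from phase difference:
tau = -d(phi)/d(omega)
d(phi) = -33.11 deg = -0.577879 rad
d(omega) = 2*pi*(5432.0 - 3856.8) = 9897.2735 rad/s
tau = -(-0.577879) / 9897.2735
    = 0.0584 ms

0.0584 ms


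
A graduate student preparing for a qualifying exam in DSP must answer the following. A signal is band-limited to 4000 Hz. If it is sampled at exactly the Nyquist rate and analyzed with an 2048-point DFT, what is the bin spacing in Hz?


Step 1 — Nyquist sampling rate:
fs = 2 * fmax = 2 * 4000 = 8000 Hz

Step 2 — DFT bin spacing:
df = fs / N = 8000 / 2048 = 3.9062 Hz

3.9062 Hz


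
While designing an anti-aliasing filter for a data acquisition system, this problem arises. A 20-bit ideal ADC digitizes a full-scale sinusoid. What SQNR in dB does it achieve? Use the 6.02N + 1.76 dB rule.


Theoretical SNR for a full-scale sinusoid:
SNR = 6.02 * N + 1.76
    = 6.02 * 20 + 1.76
    = 120.4 + 1.76
    = 122.16 dB

122.16 dB


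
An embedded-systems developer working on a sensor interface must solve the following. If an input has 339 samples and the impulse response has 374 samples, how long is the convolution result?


Linear convolution output length:
L = N + M - 1
  = 339 + 374 - 1
  = 712 samples

712


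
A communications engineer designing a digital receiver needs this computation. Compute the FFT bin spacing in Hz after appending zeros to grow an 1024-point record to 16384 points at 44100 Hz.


Frequency resolution after zero-padding:
N_padded = 1024 * 16 = 16384
df = fs / N_padded
   = 44100 / 16384
   = 2.6917 Hz

2.6917 Hz


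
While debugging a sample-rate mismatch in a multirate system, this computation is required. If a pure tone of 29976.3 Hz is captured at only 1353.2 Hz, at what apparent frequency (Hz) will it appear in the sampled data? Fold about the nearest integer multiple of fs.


Compute the nearest integer multiple of fs to the signal:
n = round(29976.3 / 1353.2) = 22
f_alias = |29976.3 - 22 * 1353.2|
        = |29976.3 - 29770.4|
        = 205.9 Hz

205.9


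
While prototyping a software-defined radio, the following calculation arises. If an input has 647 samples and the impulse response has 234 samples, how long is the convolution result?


Linear convolution output length:
L = N + M - 1
  = 647 + 234 - 1
  = 880 samples

880


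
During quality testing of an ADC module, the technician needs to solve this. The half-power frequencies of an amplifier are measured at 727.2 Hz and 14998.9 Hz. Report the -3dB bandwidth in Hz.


Bandwidth is the difference of -3dB frequencies:
BW = f_high - f_low
   = 14998.9 - 727.2
   = 14271.7 Hz

14271.7 Hz


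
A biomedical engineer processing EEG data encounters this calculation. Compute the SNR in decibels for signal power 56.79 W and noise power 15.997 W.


SNR in decibels:
SNR = 10 * log10(Ps / Pn)
    = 10 * log10(56.79 / 15.997)
    = 10 * log10(3.55)
    = 10 * 0.5502
    = 5.5 dB

5.5 dB


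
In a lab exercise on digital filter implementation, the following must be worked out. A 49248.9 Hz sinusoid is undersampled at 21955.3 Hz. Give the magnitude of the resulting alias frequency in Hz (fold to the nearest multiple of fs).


Compute the nearest integer multiple of fs to the signal:
n = round(49248.9 / 21955.3) = 2
f_alias = |49248.9 - 2 * 21955.3|
        = |49248.9 - 43910.6|
        = 5338.3 Hz

5338.3


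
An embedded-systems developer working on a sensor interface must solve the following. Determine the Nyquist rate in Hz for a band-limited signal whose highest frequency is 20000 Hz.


The Nyquist rate is twice the maximum frequency component.
fs_min = 2 * fmax
      = 2 * 20000
      = 40000 Hz

40000


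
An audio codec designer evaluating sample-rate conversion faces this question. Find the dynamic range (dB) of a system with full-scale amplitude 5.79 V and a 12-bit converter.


Dynamic range from full-scale to LSB:
V_min = V_max / 2^bits = 5.79 / 2^12
DR = 20 * log10(V_max / V_min)
   = 20 * log10(2^12)
   = 20 * 12 * log10(2)
   = 72.25 dB

72.25 dB


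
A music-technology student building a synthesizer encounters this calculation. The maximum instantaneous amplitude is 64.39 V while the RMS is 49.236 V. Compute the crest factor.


Crest factor is the ratio of peak to RMS:
CF = V_peak / V_rms
   = 64.39 / 49.236
   = 1.3078

1.3078


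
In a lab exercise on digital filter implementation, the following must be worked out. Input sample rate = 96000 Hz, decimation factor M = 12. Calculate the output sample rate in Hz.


Decimation reduces the sample rate:
fs_out = fs_in / M
       = 96000 / 12
       = 8000.0 Hz

8000.0 Hz


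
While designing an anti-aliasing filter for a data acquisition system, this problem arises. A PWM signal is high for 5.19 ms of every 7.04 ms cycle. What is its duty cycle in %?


Duty cycle as a percentage:
DC = (t_on / T) * 100
   = (5.19 / 7.04) * 100
   = 0.737216 * 100
   = 73.72 %

73.72 %


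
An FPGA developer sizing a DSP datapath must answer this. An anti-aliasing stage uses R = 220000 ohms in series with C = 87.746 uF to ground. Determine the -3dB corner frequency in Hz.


Cutoff frequency of a first-order RC filter:
fc = 1 / (2 * pi * R * C)
C = 87.746 uF = 8.7746e-05 F
fc = 1 / (2 * pi * 220000 * 8.7746e-05)
   = 1 / 121.29136315203
   = 0.008245 Hz

0.008245 Hz


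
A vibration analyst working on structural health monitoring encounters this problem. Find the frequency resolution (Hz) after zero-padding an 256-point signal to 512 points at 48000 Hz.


Frequency resolution after zero-padding:
N_padded = 256 * 2 = 512
df = fs / N_padded
   = 48000 / 512
   = 93.75 Hz

93.75 Hz


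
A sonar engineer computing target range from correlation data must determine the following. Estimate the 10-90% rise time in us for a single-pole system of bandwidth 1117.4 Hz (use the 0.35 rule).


Rise time from bandwidth relationship:
tr = 0.35 / BW
   = 0.35 / 1117.4
   = 0.0003132271344 s
   = 313.2271 us

313.2271 us


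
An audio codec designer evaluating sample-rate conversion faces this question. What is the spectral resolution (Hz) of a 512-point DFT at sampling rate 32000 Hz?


DFT frequency resolution:
df = fs / N
   = 32000 / 512
   = 62.5 Hz

62.5 Hz


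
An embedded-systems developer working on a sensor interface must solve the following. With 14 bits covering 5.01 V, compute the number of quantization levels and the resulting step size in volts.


Step 1 — number of quantization levels:
L = 2^N = 2^14 = 16384

Step 2 — LSB step size:
delta = Vfs / L
      = 5.01 / 16384
      = 0.00030579 V

Levels = 16384; step size = 0.00030579 V


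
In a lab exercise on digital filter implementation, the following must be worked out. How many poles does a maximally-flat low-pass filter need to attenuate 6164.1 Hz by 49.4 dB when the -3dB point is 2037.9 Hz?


Butterworth filter order formula:
n = log10(10^(A/10) - 1) / (2 * log10(f_stop/f_pass))
10^(49.4/10) - 1 = 87095.359
f_stop/f_pass = 6164.1 / 2037.9 = 3.0247
n = 5.1385 -> ceil = 6

6


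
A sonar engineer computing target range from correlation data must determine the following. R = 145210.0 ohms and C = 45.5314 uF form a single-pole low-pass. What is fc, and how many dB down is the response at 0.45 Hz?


Step 1 — cutoff frequency:
fc = 1 / (2*pi*R*C)
C = 45.5314 uF = 4.55314e-05 F
fc = 1 / (2*pi*145210.0*4.55314e-05)
   = 0.024072 Hz

Step 2 — magnitude at f = 0.45 Hz:
|H(f)| = 1 / sqrt(1 + (f/fc)^2)
f/fc = 0.45 / 0.024072 = 18.693918
|H| = 1 / sqrt(1 + 349.46257) = 0.053417
|H|_dB = 20*log10(0.053417) = -25.45 dB

fc = 0.024072 Hz; |H(0.45 Hz)| = -25.45 dB


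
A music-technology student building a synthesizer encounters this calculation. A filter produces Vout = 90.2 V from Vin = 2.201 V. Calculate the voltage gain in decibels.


Voltage gain in dB:
G = 20 * log10(Vout / Vin)
  = 20 * log10(90.2 / 2.201)
  = 20 * log10(40.981372)
  = 20 * 1.612586
  = 32.25 dB

32.25 dB


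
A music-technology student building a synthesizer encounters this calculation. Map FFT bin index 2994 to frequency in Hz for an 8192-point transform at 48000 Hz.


Frequency of DFT bin k:
f_k = k * fs / N
    = 2994 * 48000 / 8192
    = 143712000 / 8192
    = 17542.969 Hz

17542.969 Hz


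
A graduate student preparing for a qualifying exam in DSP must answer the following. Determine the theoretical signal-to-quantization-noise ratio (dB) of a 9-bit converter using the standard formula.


Theoretical SNR for a full-scale sinusoid:
SNR = 6.02 * N + 1.76
    = 6.02 * 9 + 1.76
    = 54.18 + 1.76
    = 55.94 dB

55.94 dB


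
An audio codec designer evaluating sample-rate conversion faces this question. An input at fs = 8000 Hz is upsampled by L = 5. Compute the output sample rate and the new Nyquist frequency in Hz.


Step 1 — output sample rate after interpolation by L:
fs_out = L * fs_in = 5 * 8000 = 40000 Hz

Step 2 — Nyquist frequency of the output stream:
f_Nyq = fs_out / 2 = 40000 / 2 = 20000.0 Hz

fs_out = 40000 Hz; f_Nyquist = 20000.0 Hz


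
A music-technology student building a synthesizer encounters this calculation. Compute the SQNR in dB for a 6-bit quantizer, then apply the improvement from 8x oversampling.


Step 1 — baseline SQNR at Nyquist:
SQNR_base = 6.02*N + 1.76
          = 6.02*6 + 1.76
          = 37.88 dB

Step 2 — oversampling processing gain:
G = 10*log10(OSR) = 10*log10(8) = 9.03 dB

Step 3 — total:
SQNR_total = 37.88 + 9.03 = 46.91 dB

Base SQNR = 37.88 dB; oversampled SQNR = 46.91 dB


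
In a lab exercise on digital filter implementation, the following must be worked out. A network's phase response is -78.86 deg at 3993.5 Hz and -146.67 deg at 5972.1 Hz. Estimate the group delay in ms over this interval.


Group delay from phase difference:
tau = -d(phi)/d(omega)
d(phi) = -67.81 deg = -1.183508 rad
d(omega) = 2*pi*(5972.1 - 3993.5) = 12431.9104 rad/s
tau = -(-1.183508) / 12431.9104
    = 0.0952 ms

0.0952 ms


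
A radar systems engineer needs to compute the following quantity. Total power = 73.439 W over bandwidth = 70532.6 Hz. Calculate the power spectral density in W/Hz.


Power spectral density:
PSD = P / BW
    = 73.439 / 70532.6
    = 0.00104121 W/Hz

0.00104121 W/Hz


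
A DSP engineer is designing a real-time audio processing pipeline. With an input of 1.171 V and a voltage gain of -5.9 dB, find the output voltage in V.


Output voltage from dB gain:
V_out = V_in * 10^(gain_dB / 20)
      = 1.171 * 10^(-5.9 / 20)
      = 1.171 * 0.506991
      = 0.5937 V

0.5937 V


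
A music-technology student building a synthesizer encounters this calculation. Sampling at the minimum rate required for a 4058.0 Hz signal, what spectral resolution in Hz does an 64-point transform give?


Step 1 — Nyquist sampling rate:
fs = 2 * fmax = 2 * 4058.0 = 8116.0 Hz

Step 2 — DFT bin spacing:
df = fs / N = 8116.0 / 64 = 126.8125 Hz

126.8125 Hz


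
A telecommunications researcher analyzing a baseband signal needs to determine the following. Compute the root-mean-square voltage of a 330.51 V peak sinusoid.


RMS voltage for a sinusoidal waveform:
V_rms = V_peak / sqrt(2)
      = 330.51 / 1.414214
      = 233.706 V

233.706 V


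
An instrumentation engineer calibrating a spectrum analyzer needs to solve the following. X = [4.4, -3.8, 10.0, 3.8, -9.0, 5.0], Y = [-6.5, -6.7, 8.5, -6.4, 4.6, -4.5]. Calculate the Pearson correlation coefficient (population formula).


Pearson correlation coefficient (population):
r = cov(X,Y) / (std(X) * std(Y))
Mean X = 1.7333, Mean Y = -1.8333
Cov(X,Y) = 2.117778
Std(X) = 6.274463, Std(Y) = 6.077189
r = 0.0555

0.0555


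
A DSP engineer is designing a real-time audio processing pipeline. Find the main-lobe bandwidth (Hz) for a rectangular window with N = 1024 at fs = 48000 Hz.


Main lobe width for a rectangular window:
Width = 2 * fs / N
      = 2 * 48000 / 1024
      = 96000 / 1024
      = 93.75 Hz

93.75 Hz


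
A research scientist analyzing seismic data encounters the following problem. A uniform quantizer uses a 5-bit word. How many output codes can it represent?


Number of quantization levels = 2^N
= 2^5
= 32

32


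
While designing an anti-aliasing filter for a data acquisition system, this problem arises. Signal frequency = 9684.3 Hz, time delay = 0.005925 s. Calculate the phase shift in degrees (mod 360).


Phase shift from frequency and time delay:
phi = 360 * f * t_delay
    = 360 * 9684.3 * 0.005925
    = 20656.61 degrees
    mod 360 = 136.61 degrees

136.61 degrees


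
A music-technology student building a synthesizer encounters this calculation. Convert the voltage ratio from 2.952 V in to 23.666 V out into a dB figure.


Voltage gain in dB:
G = 20 * log10(Vout / Vin)
  = 20 * log10(23.666 / 2.952)
  = 20 * log10(8.016938)
  = 20 * 0.904009
  = 18.08 dB

18.08 dB


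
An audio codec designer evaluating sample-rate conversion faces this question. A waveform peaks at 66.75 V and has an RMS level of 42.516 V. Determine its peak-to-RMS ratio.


Crest factor is the ratio of peak to RMS:
CF = V_peak / V_rms
   = 66.75 / 42.516
   = 1.57

1.57


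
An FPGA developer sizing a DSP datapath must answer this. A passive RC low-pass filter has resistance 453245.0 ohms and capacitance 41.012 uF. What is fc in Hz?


Cutoff frequency of a first-order RC filter:
fc = 1 / (2 * pi * R * C)
C = 41.012 uF = 4.1012e-05 F
fc = 1 / (2 * pi * 453245.0 * 4.1012e-05)
   = 1 / 116.79488917455
   = 0.008562 Hz

0.008562 Hz


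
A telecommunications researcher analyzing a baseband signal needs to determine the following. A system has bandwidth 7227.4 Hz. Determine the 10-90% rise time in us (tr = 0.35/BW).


Rise time from bandwidth relationship:
tr = 0.35 / BW
   = 0.35 / 7227.4
   = 4.842682016e-05 s
   = 48.4268 us

48.4268 us


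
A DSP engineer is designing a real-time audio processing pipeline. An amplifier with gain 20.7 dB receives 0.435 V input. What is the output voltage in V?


Output voltage from dB gain:
V_out = V_in * 10^(gain_dB / 20)
      = 0.435 * 10^(20.7 / 20)
      = 0.435 * 10.839269
      = 4.7151 V

4.7151 V


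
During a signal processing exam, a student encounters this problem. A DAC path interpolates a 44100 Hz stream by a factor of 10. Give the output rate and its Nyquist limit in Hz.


Step 1 — output sample rate after interpolation by L:
fs_out = L * fs_in = 10 * 44100 = 441000 Hz

Step 2 — Nyquist frequency of the output stream:
f_Nyq = fs_out / 2 = 441000 / 2 = 220500.0 Hz

fs_out = 441000 Hz; f_Nyquist = 220500.0 Hz


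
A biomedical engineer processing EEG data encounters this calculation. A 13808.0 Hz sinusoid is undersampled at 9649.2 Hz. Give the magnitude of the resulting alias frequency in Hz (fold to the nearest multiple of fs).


Compute the nearest integer multiple of fs to the signal:
n = round(13808.0 / 9649.2) = 1
f_alias = |13808.0 - 1 * 9649.2|
        = |13808.0 - 9649.2|
        = 4158.8 Hz

4158.8


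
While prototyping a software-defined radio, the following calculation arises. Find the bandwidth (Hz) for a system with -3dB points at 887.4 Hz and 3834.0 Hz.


Bandwidth is the difference of -3dB frequencies:
BW = f_high - f_low
   = 3834.0 - 887.4
   = 2946.6 Hz

2946.6 Hz


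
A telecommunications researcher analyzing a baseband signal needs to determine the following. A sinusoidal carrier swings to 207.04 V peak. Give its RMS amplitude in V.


RMS voltage for a sinusoidal waveform:
V_rms = V_peak / sqrt(2)
      = 207.04 / 1.414214
      = 146.399 V

146.399 V


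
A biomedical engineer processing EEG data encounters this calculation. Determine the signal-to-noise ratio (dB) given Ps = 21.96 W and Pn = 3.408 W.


SNR in decibels:
SNR = 10 * log10(Ps / Pn)
    = 10 * log10(21.96 / 3.408)
    = 10 * log10(6.4437)
    = 10 * 0.8091
    = 8.09 dB

8.09 dB


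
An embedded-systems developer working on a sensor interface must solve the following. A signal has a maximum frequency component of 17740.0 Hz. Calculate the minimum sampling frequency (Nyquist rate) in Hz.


The Nyquist rate is twice the maximum frequency component.
fs_min = 2 * fmax
      = 2 * 17740.0
      = 35480.0 Hz

35480.0


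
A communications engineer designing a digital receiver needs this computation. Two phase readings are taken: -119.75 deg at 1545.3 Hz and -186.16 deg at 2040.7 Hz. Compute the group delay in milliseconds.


Group delay from phase difference:
tau = -d(phi)/d(omega)
d(phi) = -66.41 deg = -1.159073 rad
d(omega) = 2*pi*(2040.7 - 1545.3) = 3112.69 rad/s
tau = -(-1.159073) / 3112.69
    = 0.3724 ms

0.3724 ms


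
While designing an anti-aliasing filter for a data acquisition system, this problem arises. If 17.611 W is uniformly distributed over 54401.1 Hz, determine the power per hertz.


Power spectral density:
PSD = P / BW
    = 17.611 / 54401.1
    = 0.00032373 W/Hz

0.00032373 W/Hz


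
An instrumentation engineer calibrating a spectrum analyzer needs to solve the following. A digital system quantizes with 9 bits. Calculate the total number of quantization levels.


Number of quantization levels = 2^N
= 2^9
= 512

512


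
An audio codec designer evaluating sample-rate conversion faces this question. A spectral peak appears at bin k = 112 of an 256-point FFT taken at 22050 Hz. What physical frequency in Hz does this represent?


Frequency of DFT bin k:
f_k = k * fs / N
    = 112 * 22050 / 256
    = 2469600 / 256
    = 9646.875 Hz

9646.875 Hz


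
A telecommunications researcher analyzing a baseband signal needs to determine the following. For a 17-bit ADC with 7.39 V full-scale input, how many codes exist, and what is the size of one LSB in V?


Step 1 — number of quantization levels:
L = 2^N = 2^17 = 131072

Step 2 — LSB step size:
delta = Vfs / L
      = 7.39 / 131072
      = 5.638e-05 V

Levels = 131072; step size = 5.638e-05 V


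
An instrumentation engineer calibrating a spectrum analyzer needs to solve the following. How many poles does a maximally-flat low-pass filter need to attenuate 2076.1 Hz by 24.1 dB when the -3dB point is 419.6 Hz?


Butterworth filter order formula:
n = log10(10^(A/10) - 1) / (2 * log10(f_stop/f_pass))
10^(24.1/10) - 1 = 256.0396
f_stop/f_pass = 2076.1 / 419.6 = 4.9478
n = 1.7341 -> ceil = 2

2


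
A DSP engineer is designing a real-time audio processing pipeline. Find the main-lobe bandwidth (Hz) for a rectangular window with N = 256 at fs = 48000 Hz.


Main lobe width for a rectangular window:
Width = 2 * fs / N
      = 2 * 48000 / 256
      = 96000 / 256
      = 375.0 Hz

375.0 Hz


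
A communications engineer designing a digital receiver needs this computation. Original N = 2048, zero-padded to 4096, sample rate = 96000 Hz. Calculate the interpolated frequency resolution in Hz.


Frequency resolution after zero-padding:
N_padded = 2048 * 2 = 4096
df = fs / N_padded
   = 96000 / 4096
   = 23.4375 Hz

23.4375 Hz


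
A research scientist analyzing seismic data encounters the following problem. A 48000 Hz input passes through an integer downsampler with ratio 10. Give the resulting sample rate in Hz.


Decimation reduces the sample rate:
fs_out = fs_in / M
       = 48000 / 10
       = 4800.0 Hz

4800.0 Hz


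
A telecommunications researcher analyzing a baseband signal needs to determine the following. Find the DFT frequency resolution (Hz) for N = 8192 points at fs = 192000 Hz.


DFT frequency resolution:
df = fs / N
   = 192000 / 8192
   = 23.4375 Hz

23.4375 Hz


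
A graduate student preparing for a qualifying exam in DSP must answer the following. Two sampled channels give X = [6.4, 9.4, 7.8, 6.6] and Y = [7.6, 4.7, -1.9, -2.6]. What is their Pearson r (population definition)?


Pearson correlation coefficient (population):
r = cov(X,Y) / (std(X) * std(Y))
Mean X = 7.55, Mean Y = 1.95
Cov(X,Y) = 0.4875
Std(X) = 1.19478, Std(Y) = 4.330416
r = 0.0942

0.0942


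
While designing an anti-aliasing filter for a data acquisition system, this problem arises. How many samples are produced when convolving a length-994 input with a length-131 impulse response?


Linear convolution output length:
L = N + M - 1
  = 994 + 131 - 1
  = 1124 samples

1124


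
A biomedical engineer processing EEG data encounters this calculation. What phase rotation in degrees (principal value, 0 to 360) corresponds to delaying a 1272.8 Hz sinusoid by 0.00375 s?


Phase shift from frequency and time delay:
phi = 360 * f * t_delay
    = 360 * 1272.8 * 0.00375
    = 1718.28 degrees
    mod 360 = 278.28 degrees

278.28 degrees


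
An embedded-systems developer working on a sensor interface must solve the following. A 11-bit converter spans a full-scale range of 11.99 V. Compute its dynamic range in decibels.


Dynamic range from full-scale to LSB:
V_min = V_max / 2^bits = 11.99 / 2^11
DR = 20 * log10(V_max / V_min)
   = 20 * log10(2^11)
   = 20 * 11 * log10(2)
   = 66.23 dB

66.23 dB


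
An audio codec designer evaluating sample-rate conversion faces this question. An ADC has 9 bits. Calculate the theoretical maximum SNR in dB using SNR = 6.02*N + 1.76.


Theoretical SNR for a full-scale sinusoid:
SNR = 6.02 * N + 1.76
    = 6.02 * 9 + 1.76
    = 54.18 + 1.76
    = 55.94 dB

55.94 dB


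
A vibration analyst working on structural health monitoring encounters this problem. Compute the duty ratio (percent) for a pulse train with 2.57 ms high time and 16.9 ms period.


Duty cycle as a percentage:
DC = (t_on / T) * 100
   = (2.57 / 16.9) * 100
   = 0.152071 * 100
   = 15.21 %

15.21 %


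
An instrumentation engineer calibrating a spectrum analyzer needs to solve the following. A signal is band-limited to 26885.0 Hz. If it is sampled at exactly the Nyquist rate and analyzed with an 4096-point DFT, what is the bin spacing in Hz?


Step 1 — Nyquist sampling rate:
fs = 2 * fmax = 2 * 26885.0 = 53770.0 Hz

Step 2 — DFT bin spacing:
df = fs / N = 53770.0 / 4096 = 13.1274 Hz

13.1274 Hz


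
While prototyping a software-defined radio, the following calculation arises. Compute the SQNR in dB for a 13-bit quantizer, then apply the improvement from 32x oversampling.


Step 1 — baseline SQNR at Nyquist:
SQNR_base = 6.02*N + 1.76
          = 6.02*13 + 1.76
          = 80.02 dB

Step 2 — oversampling processing gain:
G = 10*log10(OSR) = 10*log10(32) = 15.05 dB

Step 3 — total:
SQNR_total = 80.02 + 15.05 = 95.07 dB

Base SQNR = 80.02 dB; oversampled SQNR = 95.07 dB


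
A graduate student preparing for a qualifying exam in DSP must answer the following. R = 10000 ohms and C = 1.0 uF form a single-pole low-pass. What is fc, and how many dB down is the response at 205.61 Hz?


Step 1 — cutoff frequency:
fc = 1 / (2*pi*R*C)
C = 1.0 uF = 1e-06 F
fc = 1 / (2*pi*10000*1e-06)
   = 15.9155 Hz

Step 2 — magnitude at f = 205.61 Hz:
|H(f)| = 1 / sqrt(1 + (f/fc)^2)
f/fc = 205.61 / 15.9155 = 12.918853
|H| = 1 / sqrt(1 + 166.896763) = 0.0771754
|H|_dB = 20*log10(0.0771754) = -22.25 dB

fc = 15.9155 Hz; |H(205.61 Hz)| = -22.25 dB


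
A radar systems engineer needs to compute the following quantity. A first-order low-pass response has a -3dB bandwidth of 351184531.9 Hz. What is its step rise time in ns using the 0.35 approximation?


Rise time from bandwidth relationship:
tr = 0.35 / BW
   = 0.35 / 351184531.9
   = 9.966270385e-10 s
   = 0.9966 ns

0.9966 ns


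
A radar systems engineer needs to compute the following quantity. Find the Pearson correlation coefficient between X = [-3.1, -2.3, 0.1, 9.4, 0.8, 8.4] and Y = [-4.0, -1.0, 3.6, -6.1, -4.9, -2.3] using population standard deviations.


Pearson correlation coefficient (population):
r = cov(X,Y) / (std(X) * std(Y))
Mean X = 2.2167, Mean Y = -2.45
Cov(X,Y) = -5.489167
Std(X) = 4.915763, Std(Y) = 3.174245
r = -0.3518

-0.3518


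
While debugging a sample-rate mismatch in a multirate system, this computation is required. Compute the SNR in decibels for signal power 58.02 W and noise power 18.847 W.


SNR in decibels:
SNR = 10 * log10(Ps / Pn)
    = 10 * log10(58.02 / 18.847)
    = 10 * log10(3.0785)
    = 10 * 0.4883
    = 4.88 dB

4.88 dB


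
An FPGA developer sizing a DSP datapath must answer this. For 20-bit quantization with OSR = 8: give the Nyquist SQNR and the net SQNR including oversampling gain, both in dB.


Step 1 — baseline SQNR at Nyquist:
SQNR_base = 6.02*N + 1.76
          = 6.02*20 + 1.76
          = 122.16 dB

Step 2 — oversampling processing gain:
G = 10*log10(OSR) = 10*log10(8) = 9.03 dB

Step 3 — total:
SQNR_total = 122.16 + 9.03 = 131.19 dB

Base SQNR = 122.16 dB; oversampled SQNR = 131.19 dB


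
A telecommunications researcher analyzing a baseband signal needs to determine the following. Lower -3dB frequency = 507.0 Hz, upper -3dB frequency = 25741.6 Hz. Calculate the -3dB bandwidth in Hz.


Bandwidth is the difference of -3dB frequencies:
BW = f_high - f_low
   = 25741.6 - 507.0
   = 25234.6 Hz

25234.6 Hz


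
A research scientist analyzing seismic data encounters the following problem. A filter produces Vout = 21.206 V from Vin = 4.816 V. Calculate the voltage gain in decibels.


Voltage gain in dB:
G = 20 * log10(Vout / Vin)
  = 20 * log10(21.206 / 4.816)
  = 20 * log10(4.403239)
  = 20 * 0.643772
  = 12.88 dB

12.88 dB


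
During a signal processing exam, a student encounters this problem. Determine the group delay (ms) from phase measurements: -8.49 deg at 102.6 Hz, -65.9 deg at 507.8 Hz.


Group delay from phase difference:
tau = -d(phi)/d(omega)
d(phi) = -57.41 deg = -1.001994 rad
d(omega) = 2*pi*(507.8 - 102.6) = 2545.9467 rad/s
tau = -(-1.001994) / 2545.9467
    = 0.3936 ms

0.3936 ms


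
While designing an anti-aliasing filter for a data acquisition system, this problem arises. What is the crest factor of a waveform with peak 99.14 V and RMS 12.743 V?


Crest factor is the ratio of peak to RMS:
CF = V_peak / V_rms
   = 99.14 / 12.743
   = 7.78

7.78


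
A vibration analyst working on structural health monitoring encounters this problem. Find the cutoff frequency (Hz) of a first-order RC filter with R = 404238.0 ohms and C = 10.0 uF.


Cutoff frequency of a first-order RC filter:
fc = 1 / (2 * pi * R * C)
C = 10.0 uF = 1e-05 F
fc = 1 / (2 * pi * 404238.0 * 1e-05)
   = 1 / 25.399022622037
   = 0.039372 Hz

0.039372 Hz


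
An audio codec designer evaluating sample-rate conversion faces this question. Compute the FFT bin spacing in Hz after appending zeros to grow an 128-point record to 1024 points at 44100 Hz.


Frequency resolution after zero-padding:
N_padded = 128 * 8 = 1024
df = fs / N_padded
   = 44100 / 1024
   = 43.0664 Hz

43.0664 Hz


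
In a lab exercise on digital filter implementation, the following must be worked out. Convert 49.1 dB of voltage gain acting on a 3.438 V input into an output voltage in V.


Output voltage from dB gain:
V_out = V_in * 10^(gain_dB / 20)
      = 3.438 * 10^(49.1 / 20)
      = 3.438 * 285.101827
      = 980.1801 V

980.1801 V


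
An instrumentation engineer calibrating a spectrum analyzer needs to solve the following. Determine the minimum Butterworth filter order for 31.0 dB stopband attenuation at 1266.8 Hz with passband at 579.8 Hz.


Butterworth filter order formula:
n = log10(10^(A/10) - 1) / (2 * log10(f_stop/f_pass))
10^(31.0/10) - 1 = 1257.9254
f_stop/f_pass = 1266.8 / 579.8 = 2.1849
n = 4.566 -> ceil = 5

5


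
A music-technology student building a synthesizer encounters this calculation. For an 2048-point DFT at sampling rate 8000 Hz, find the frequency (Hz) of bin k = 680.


Frequency of DFT bin k:
f_k = k * fs / N
    = 680 * 8000 / 2048
    = 5440000 / 2048
    = 2656.25 Hz

2656.25 Hz


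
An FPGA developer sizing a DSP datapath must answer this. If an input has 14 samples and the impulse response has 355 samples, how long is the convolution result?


Linear convolution output length:
L = N + M - 1
  = 14 + 355 - 1
  = 368 samples

368


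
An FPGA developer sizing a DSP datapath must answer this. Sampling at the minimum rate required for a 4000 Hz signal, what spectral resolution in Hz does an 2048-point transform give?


Step 1 — Nyquist sampling rate:
fs = 2 * fmax = 2 * 4000 = 8000 Hz

Step 2 — DFT bin spacing:
df = fs / N = 8000 / 2048 = 3.9062 Hz

3.9062 Hz


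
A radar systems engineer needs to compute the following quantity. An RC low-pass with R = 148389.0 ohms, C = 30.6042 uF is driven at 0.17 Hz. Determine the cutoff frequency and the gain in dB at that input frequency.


Step 1 — cutoff frequency:
fc = 1 / (2*pi*R*C)
C = 30.6042 uF = 3.06042e-05 F
fc = 1 / (2*pi*148389.0*3.06042e-05)
   = 0.0350459 Hz

Step 2 — magnitude at f = 0.17 Hz:
|H(f)| = 1 / sqrt(1 + (f/fc)^2)
f/fc = 0.17 / 0.0350459 = 4.850781
|H| = 1 / sqrt(1 + 23.530076) = 0.2019066
|H|_dB = 20*log10(0.2019066) = -13.9 dB

fc = 0.0350459 Hz; |H(0.17 Hz)| = -13.9 dB


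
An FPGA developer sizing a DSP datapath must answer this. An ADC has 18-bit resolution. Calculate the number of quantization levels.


Number of quantization levels = 2^N
= 2^18
= 262144

262144


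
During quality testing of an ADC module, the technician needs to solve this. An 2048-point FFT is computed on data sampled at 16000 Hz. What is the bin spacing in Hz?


DFT frequency resolution:
df = fs / N
   = 16000 / 2048
   = 7.8125 Hz

7.8125 Hz


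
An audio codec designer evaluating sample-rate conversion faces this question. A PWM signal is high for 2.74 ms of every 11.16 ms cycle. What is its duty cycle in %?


Duty cycle as a percentage:
DC = (t_on / T) * 100
   = (2.74 / 11.16) * 100
   = 0.24552 * 100
   = 24.55 %

24.55 %


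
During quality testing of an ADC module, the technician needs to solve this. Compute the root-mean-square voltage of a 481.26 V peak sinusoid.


RMS voltage for a sinusoidal waveform:
V_rms = V_peak / sqrt(2)
      = 481.26 / 1.414214
      = 340.302 V

340.302 V


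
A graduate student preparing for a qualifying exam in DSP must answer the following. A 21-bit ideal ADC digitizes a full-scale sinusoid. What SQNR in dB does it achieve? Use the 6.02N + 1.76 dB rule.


Theoretical SNR for a full-scale sinusoid:
SNR = 6.02 * N + 1.76
    = 6.02 * 21 + 1.76
    = 126.42 + 1.76
    = 128.18 dB

128.18 dB


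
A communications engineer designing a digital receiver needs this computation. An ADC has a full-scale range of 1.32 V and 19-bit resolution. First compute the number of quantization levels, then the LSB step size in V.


Step 1 — number of quantization levels:
L = 2^N = 2^19 = 524288

Step 2 — LSB step size:
delta = Vfs / L
      = 1.32 / 524288
      = 2.52e-06 V

Levels = 524288; step size = 2.52e-06 V
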